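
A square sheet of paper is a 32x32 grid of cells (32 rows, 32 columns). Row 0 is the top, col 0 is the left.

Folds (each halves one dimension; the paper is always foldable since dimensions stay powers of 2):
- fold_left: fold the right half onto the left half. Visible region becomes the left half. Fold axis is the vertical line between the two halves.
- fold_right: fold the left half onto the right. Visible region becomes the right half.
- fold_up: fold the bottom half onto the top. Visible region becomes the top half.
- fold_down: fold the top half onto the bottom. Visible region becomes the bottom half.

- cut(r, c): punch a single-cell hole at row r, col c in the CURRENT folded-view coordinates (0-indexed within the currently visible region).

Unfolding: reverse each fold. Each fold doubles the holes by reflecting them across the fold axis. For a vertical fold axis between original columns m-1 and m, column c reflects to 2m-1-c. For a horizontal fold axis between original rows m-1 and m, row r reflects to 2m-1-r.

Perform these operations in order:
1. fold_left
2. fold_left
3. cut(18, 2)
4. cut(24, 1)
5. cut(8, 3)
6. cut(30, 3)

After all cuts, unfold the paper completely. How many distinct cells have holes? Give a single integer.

Op 1 fold_left: fold axis v@16; visible region now rows[0,32) x cols[0,16) = 32x16
Op 2 fold_left: fold axis v@8; visible region now rows[0,32) x cols[0,8) = 32x8
Op 3 cut(18, 2): punch at orig (18,2); cuts so far [(18, 2)]; region rows[0,32) x cols[0,8) = 32x8
Op 4 cut(24, 1): punch at orig (24,1); cuts so far [(18, 2), (24, 1)]; region rows[0,32) x cols[0,8) = 32x8
Op 5 cut(8, 3): punch at orig (8,3); cuts so far [(8, 3), (18, 2), (24, 1)]; region rows[0,32) x cols[0,8) = 32x8
Op 6 cut(30, 3): punch at orig (30,3); cuts so far [(8, 3), (18, 2), (24, 1), (30, 3)]; region rows[0,32) x cols[0,8) = 32x8
Unfold 1 (reflect across v@8): 8 holes -> [(8, 3), (8, 12), (18, 2), (18, 13), (24, 1), (24, 14), (30, 3), (30, 12)]
Unfold 2 (reflect across v@16): 16 holes -> [(8, 3), (8, 12), (8, 19), (8, 28), (18, 2), (18, 13), (18, 18), (18, 29), (24, 1), (24, 14), (24, 17), (24, 30), (30, 3), (30, 12), (30, 19), (30, 28)]

Answer: 16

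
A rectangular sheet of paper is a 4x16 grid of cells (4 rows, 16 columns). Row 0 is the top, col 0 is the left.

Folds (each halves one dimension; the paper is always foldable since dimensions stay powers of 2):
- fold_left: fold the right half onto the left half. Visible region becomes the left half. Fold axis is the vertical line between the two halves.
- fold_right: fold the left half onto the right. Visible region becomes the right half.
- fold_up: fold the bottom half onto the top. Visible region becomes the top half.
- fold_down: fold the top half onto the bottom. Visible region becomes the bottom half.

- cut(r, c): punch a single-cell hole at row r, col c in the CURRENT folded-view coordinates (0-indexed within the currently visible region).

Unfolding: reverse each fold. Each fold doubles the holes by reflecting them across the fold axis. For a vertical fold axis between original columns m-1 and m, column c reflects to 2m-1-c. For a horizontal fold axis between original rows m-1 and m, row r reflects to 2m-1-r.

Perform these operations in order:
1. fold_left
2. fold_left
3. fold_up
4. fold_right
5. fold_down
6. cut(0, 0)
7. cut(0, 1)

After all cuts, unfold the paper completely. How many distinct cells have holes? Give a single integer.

Answer: 64

Derivation:
Op 1 fold_left: fold axis v@8; visible region now rows[0,4) x cols[0,8) = 4x8
Op 2 fold_left: fold axis v@4; visible region now rows[0,4) x cols[0,4) = 4x4
Op 3 fold_up: fold axis h@2; visible region now rows[0,2) x cols[0,4) = 2x4
Op 4 fold_right: fold axis v@2; visible region now rows[0,2) x cols[2,4) = 2x2
Op 5 fold_down: fold axis h@1; visible region now rows[1,2) x cols[2,4) = 1x2
Op 6 cut(0, 0): punch at orig (1,2); cuts so far [(1, 2)]; region rows[1,2) x cols[2,4) = 1x2
Op 7 cut(0, 1): punch at orig (1,3); cuts so far [(1, 2), (1, 3)]; region rows[1,2) x cols[2,4) = 1x2
Unfold 1 (reflect across h@1): 4 holes -> [(0, 2), (0, 3), (1, 2), (1, 3)]
Unfold 2 (reflect across v@2): 8 holes -> [(0, 0), (0, 1), (0, 2), (0, 3), (1, 0), (1, 1), (1, 2), (1, 3)]
Unfold 3 (reflect across h@2): 16 holes -> [(0, 0), (0, 1), (0, 2), (0, 3), (1, 0), (1, 1), (1, 2), (1, 3), (2, 0), (2, 1), (2, 2), (2, 3), (3, 0), (3, 1), (3, 2), (3, 3)]
Unfold 4 (reflect across v@4): 32 holes -> [(0, 0), (0, 1), (0, 2), (0, 3), (0, 4), (0, 5), (0, 6), (0, 7), (1, 0), (1, 1), (1, 2), (1, 3), (1, 4), (1, 5), (1, 6), (1, 7), (2, 0), (2, 1), (2, 2), (2, 3), (2, 4), (2, 5), (2, 6), (2, 7), (3, 0), (3, 1), (3, 2), (3, 3), (3, 4), (3, 5), (3, 6), (3, 7)]
Unfold 5 (reflect across v@8): 64 holes -> [(0, 0), (0, 1), (0, 2), (0, 3), (0, 4), (0, 5), (0, 6), (0, 7), (0, 8), (0, 9), (0, 10), (0, 11), (0, 12), (0, 13), (0, 14), (0, 15), (1, 0), (1, 1), (1, 2), (1, 3), (1, 4), (1, 5), (1, 6), (1, 7), (1, 8), (1, 9), (1, 10), (1, 11), (1, 12), (1, 13), (1, 14), (1, 15), (2, 0), (2, 1), (2, 2), (2, 3), (2, 4), (2, 5), (2, 6), (2, 7), (2, 8), (2, 9), (2, 10), (2, 11), (2, 12), (2, 13), (2, 14), (2, 15), (3, 0), (3, 1), (3, 2), (3, 3), (3, 4), (3, 5), (3, 6), (3, 7), (3, 8), (3, 9), (3, 10), (3, 11), (3, 12), (3, 13), (3, 14), (3, 15)]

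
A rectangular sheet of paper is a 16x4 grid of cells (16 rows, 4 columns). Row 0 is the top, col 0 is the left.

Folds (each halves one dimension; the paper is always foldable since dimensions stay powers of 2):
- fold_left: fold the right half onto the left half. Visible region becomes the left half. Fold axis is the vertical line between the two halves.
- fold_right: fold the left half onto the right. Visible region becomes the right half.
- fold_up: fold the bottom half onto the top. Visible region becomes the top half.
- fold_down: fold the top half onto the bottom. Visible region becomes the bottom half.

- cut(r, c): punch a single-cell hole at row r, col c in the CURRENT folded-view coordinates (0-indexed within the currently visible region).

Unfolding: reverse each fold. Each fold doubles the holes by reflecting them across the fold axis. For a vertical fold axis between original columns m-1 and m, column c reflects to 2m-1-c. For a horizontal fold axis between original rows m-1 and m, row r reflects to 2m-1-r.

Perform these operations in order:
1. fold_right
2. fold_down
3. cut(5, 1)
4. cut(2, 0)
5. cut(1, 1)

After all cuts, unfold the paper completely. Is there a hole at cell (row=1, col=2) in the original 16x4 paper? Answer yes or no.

Op 1 fold_right: fold axis v@2; visible region now rows[0,16) x cols[2,4) = 16x2
Op 2 fold_down: fold axis h@8; visible region now rows[8,16) x cols[2,4) = 8x2
Op 3 cut(5, 1): punch at orig (13,3); cuts so far [(13, 3)]; region rows[8,16) x cols[2,4) = 8x2
Op 4 cut(2, 0): punch at orig (10,2); cuts so far [(10, 2), (13, 3)]; region rows[8,16) x cols[2,4) = 8x2
Op 5 cut(1, 1): punch at orig (9,3); cuts so far [(9, 3), (10, 2), (13, 3)]; region rows[8,16) x cols[2,4) = 8x2
Unfold 1 (reflect across h@8): 6 holes -> [(2, 3), (5, 2), (6, 3), (9, 3), (10, 2), (13, 3)]
Unfold 2 (reflect across v@2): 12 holes -> [(2, 0), (2, 3), (5, 1), (5, 2), (6, 0), (6, 3), (9, 0), (9, 3), (10, 1), (10, 2), (13, 0), (13, 3)]
Holes: [(2, 0), (2, 3), (5, 1), (5, 2), (6, 0), (6, 3), (9, 0), (9, 3), (10, 1), (10, 2), (13, 0), (13, 3)]

Answer: no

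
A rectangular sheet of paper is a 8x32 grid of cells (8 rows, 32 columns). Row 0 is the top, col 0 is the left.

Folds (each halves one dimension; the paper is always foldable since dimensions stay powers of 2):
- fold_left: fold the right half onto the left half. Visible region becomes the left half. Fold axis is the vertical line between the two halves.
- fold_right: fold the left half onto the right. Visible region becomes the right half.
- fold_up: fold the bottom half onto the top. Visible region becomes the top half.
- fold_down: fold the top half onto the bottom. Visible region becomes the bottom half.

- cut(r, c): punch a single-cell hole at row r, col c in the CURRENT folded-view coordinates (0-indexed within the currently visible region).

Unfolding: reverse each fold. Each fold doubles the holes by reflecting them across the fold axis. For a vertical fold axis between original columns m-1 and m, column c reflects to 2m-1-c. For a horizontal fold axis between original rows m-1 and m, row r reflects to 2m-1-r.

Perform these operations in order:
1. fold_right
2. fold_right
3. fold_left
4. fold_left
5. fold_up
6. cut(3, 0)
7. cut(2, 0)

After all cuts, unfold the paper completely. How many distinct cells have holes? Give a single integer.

Answer: 64

Derivation:
Op 1 fold_right: fold axis v@16; visible region now rows[0,8) x cols[16,32) = 8x16
Op 2 fold_right: fold axis v@24; visible region now rows[0,8) x cols[24,32) = 8x8
Op 3 fold_left: fold axis v@28; visible region now rows[0,8) x cols[24,28) = 8x4
Op 4 fold_left: fold axis v@26; visible region now rows[0,8) x cols[24,26) = 8x2
Op 5 fold_up: fold axis h@4; visible region now rows[0,4) x cols[24,26) = 4x2
Op 6 cut(3, 0): punch at orig (3,24); cuts so far [(3, 24)]; region rows[0,4) x cols[24,26) = 4x2
Op 7 cut(2, 0): punch at orig (2,24); cuts so far [(2, 24), (3, 24)]; region rows[0,4) x cols[24,26) = 4x2
Unfold 1 (reflect across h@4): 4 holes -> [(2, 24), (3, 24), (4, 24), (5, 24)]
Unfold 2 (reflect across v@26): 8 holes -> [(2, 24), (2, 27), (3, 24), (3, 27), (4, 24), (4, 27), (5, 24), (5, 27)]
Unfold 3 (reflect across v@28): 16 holes -> [(2, 24), (2, 27), (2, 28), (2, 31), (3, 24), (3, 27), (3, 28), (3, 31), (4, 24), (4, 27), (4, 28), (4, 31), (5, 24), (5, 27), (5, 28), (5, 31)]
Unfold 4 (reflect across v@24): 32 holes -> [(2, 16), (2, 19), (2, 20), (2, 23), (2, 24), (2, 27), (2, 28), (2, 31), (3, 16), (3, 19), (3, 20), (3, 23), (3, 24), (3, 27), (3, 28), (3, 31), (4, 16), (4, 19), (4, 20), (4, 23), (4, 24), (4, 27), (4, 28), (4, 31), (5, 16), (5, 19), (5, 20), (5, 23), (5, 24), (5, 27), (5, 28), (5, 31)]
Unfold 5 (reflect across v@16): 64 holes -> [(2, 0), (2, 3), (2, 4), (2, 7), (2, 8), (2, 11), (2, 12), (2, 15), (2, 16), (2, 19), (2, 20), (2, 23), (2, 24), (2, 27), (2, 28), (2, 31), (3, 0), (3, 3), (3, 4), (3, 7), (3, 8), (3, 11), (3, 12), (3, 15), (3, 16), (3, 19), (3, 20), (3, 23), (3, 24), (3, 27), (3, 28), (3, 31), (4, 0), (4, 3), (4, 4), (4, 7), (4, 8), (4, 11), (4, 12), (4, 15), (4, 16), (4, 19), (4, 20), (4, 23), (4, 24), (4, 27), (4, 28), (4, 31), (5, 0), (5, 3), (5, 4), (5, 7), (5, 8), (5, 11), (5, 12), (5, 15), (5, 16), (5, 19), (5, 20), (5, 23), (5, 24), (5, 27), (5, 28), (5, 31)]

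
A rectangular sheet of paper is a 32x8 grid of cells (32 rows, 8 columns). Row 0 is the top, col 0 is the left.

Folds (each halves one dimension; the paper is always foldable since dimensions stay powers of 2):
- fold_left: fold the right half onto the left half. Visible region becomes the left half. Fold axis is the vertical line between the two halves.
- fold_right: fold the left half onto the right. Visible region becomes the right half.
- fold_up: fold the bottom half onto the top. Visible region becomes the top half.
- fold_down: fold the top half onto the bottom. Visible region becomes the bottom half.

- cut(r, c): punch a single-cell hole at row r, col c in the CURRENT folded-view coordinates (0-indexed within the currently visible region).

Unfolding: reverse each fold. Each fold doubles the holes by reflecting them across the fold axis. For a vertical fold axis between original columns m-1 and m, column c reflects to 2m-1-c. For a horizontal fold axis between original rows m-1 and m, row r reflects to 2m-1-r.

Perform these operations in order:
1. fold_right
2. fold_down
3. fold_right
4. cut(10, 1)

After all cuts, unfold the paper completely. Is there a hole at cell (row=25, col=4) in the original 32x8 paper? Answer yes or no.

Answer: no

Derivation:
Op 1 fold_right: fold axis v@4; visible region now rows[0,32) x cols[4,8) = 32x4
Op 2 fold_down: fold axis h@16; visible region now rows[16,32) x cols[4,8) = 16x4
Op 3 fold_right: fold axis v@6; visible region now rows[16,32) x cols[6,8) = 16x2
Op 4 cut(10, 1): punch at orig (26,7); cuts so far [(26, 7)]; region rows[16,32) x cols[6,8) = 16x2
Unfold 1 (reflect across v@6): 2 holes -> [(26, 4), (26, 7)]
Unfold 2 (reflect across h@16): 4 holes -> [(5, 4), (5, 7), (26, 4), (26, 7)]
Unfold 3 (reflect across v@4): 8 holes -> [(5, 0), (5, 3), (5, 4), (5, 7), (26, 0), (26, 3), (26, 4), (26, 7)]
Holes: [(5, 0), (5, 3), (5, 4), (5, 7), (26, 0), (26, 3), (26, 4), (26, 7)]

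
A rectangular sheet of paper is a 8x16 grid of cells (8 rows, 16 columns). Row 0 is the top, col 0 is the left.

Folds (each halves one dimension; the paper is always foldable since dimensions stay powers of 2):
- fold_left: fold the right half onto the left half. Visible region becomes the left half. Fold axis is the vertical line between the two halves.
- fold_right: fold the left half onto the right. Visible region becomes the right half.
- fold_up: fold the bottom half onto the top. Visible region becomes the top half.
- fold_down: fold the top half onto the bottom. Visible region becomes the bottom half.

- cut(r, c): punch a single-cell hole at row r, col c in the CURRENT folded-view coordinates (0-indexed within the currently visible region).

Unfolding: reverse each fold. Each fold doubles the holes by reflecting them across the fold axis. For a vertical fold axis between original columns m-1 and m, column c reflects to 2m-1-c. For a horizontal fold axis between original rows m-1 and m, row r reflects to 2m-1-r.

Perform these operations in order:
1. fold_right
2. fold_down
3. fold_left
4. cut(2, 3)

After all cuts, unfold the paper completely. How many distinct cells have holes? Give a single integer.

Op 1 fold_right: fold axis v@8; visible region now rows[0,8) x cols[8,16) = 8x8
Op 2 fold_down: fold axis h@4; visible region now rows[4,8) x cols[8,16) = 4x8
Op 3 fold_left: fold axis v@12; visible region now rows[4,8) x cols[8,12) = 4x4
Op 4 cut(2, 3): punch at orig (6,11); cuts so far [(6, 11)]; region rows[4,8) x cols[8,12) = 4x4
Unfold 1 (reflect across v@12): 2 holes -> [(6, 11), (6, 12)]
Unfold 2 (reflect across h@4): 4 holes -> [(1, 11), (1, 12), (6, 11), (6, 12)]
Unfold 3 (reflect across v@8): 8 holes -> [(1, 3), (1, 4), (1, 11), (1, 12), (6, 3), (6, 4), (6, 11), (6, 12)]

Answer: 8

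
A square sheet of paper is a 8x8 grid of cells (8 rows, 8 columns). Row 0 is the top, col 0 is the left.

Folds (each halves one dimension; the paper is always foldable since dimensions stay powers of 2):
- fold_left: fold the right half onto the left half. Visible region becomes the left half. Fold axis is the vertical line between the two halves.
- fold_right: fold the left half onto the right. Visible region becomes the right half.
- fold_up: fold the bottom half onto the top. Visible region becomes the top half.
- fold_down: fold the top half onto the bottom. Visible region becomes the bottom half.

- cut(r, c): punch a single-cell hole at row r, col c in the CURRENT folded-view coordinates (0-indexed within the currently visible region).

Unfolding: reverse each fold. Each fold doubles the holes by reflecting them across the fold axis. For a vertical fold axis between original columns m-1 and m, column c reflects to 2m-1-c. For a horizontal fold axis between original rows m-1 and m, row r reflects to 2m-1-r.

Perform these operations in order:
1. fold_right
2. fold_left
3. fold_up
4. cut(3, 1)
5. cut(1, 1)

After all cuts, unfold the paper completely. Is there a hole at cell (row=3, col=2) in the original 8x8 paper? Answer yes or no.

Op 1 fold_right: fold axis v@4; visible region now rows[0,8) x cols[4,8) = 8x4
Op 2 fold_left: fold axis v@6; visible region now rows[0,8) x cols[4,6) = 8x2
Op 3 fold_up: fold axis h@4; visible region now rows[0,4) x cols[4,6) = 4x2
Op 4 cut(3, 1): punch at orig (3,5); cuts so far [(3, 5)]; region rows[0,4) x cols[4,6) = 4x2
Op 5 cut(1, 1): punch at orig (1,5); cuts so far [(1, 5), (3, 5)]; region rows[0,4) x cols[4,6) = 4x2
Unfold 1 (reflect across h@4): 4 holes -> [(1, 5), (3, 5), (4, 5), (6, 5)]
Unfold 2 (reflect across v@6): 8 holes -> [(1, 5), (1, 6), (3, 5), (3, 6), (4, 5), (4, 6), (6, 5), (6, 6)]
Unfold 3 (reflect across v@4): 16 holes -> [(1, 1), (1, 2), (1, 5), (1, 6), (3, 1), (3, 2), (3, 5), (3, 6), (4, 1), (4, 2), (4, 5), (4, 6), (6, 1), (6, 2), (6, 5), (6, 6)]
Holes: [(1, 1), (1, 2), (1, 5), (1, 6), (3, 1), (3, 2), (3, 5), (3, 6), (4, 1), (4, 2), (4, 5), (4, 6), (6, 1), (6, 2), (6, 5), (6, 6)]

Answer: yes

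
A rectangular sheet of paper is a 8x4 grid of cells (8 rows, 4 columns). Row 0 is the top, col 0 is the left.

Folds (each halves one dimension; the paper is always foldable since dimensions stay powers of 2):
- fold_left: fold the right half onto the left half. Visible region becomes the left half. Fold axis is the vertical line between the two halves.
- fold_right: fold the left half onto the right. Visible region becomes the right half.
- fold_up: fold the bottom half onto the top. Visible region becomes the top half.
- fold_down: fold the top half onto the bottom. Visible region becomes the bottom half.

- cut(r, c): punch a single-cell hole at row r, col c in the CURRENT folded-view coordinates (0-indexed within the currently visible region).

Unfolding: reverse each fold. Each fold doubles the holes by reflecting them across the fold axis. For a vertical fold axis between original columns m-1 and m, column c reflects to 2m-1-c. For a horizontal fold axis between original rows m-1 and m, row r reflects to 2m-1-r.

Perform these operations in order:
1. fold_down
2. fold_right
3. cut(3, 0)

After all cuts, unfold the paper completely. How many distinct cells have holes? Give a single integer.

Answer: 4

Derivation:
Op 1 fold_down: fold axis h@4; visible region now rows[4,8) x cols[0,4) = 4x4
Op 2 fold_right: fold axis v@2; visible region now rows[4,8) x cols[2,4) = 4x2
Op 3 cut(3, 0): punch at orig (7,2); cuts so far [(7, 2)]; region rows[4,8) x cols[2,4) = 4x2
Unfold 1 (reflect across v@2): 2 holes -> [(7, 1), (7, 2)]
Unfold 2 (reflect across h@4): 4 holes -> [(0, 1), (0, 2), (7, 1), (7, 2)]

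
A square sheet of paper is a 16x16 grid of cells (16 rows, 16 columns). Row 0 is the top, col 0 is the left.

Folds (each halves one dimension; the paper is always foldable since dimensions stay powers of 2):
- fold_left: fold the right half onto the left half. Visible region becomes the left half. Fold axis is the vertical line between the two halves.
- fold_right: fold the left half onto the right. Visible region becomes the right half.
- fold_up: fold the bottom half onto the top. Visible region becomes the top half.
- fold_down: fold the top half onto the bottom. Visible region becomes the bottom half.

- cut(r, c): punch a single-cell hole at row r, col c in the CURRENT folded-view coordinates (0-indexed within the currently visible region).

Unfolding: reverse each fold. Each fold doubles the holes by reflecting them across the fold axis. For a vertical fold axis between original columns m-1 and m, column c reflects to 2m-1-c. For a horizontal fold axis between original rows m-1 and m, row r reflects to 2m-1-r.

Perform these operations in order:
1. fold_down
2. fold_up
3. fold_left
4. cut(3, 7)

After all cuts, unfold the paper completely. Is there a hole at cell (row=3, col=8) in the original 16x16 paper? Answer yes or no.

Op 1 fold_down: fold axis h@8; visible region now rows[8,16) x cols[0,16) = 8x16
Op 2 fold_up: fold axis h@12; visible region now rows[8,12) x cols[0,16) = 4x16
Op 3 fold_left: fold axis v@8; visible region now rows[8,12) x cols[0,8) = 4x8
Op 4 cut(3, 7): punch at orig (11,7); cuts so far [(11, 7)]; region rows[8,12) x cols[0,8) = 4x8
Unfold 1 (reflect across v@8): 2 holes -> [(11, 7), (11, 8)]
Unfold 2 (reflect across h@12): 4 holes -> [(11, 7), (11, 8), (12, 7), (12, 8)]
Unfold 3 (reflect across h@8): 8 holes -> [(3, 7), (3, 8), (4, 7), (4, 8), (11, 7), (11, 8), (12, 7), (12, 8)]
Holes: [(3, 7), (3, 8), (4, 7), (4, 8), (11, 7), (11, 8), (12, 7), (12, 8)]

Answer: yes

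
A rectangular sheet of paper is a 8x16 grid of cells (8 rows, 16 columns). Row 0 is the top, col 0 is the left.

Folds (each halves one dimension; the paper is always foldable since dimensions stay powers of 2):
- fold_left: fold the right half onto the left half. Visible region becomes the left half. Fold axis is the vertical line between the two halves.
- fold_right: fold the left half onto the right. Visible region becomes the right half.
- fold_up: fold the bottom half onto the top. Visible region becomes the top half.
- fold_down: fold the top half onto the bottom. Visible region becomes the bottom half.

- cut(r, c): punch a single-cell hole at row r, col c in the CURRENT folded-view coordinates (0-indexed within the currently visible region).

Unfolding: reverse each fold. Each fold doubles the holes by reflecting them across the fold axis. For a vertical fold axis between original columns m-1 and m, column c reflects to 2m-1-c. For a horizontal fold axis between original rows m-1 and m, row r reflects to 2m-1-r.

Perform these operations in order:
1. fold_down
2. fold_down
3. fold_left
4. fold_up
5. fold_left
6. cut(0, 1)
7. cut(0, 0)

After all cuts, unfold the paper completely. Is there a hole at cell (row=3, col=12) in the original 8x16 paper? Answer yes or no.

Answer: no

Derivation:
Op 1 fold_down: fold axis h@4; visible region now rows[4,8) x cols[0,16) = 4x16
Op 2 fold_down: fold axis h@6; visible region now rows[6,8) x cols[0,16) = 2x16
Op 3 fold_left: fold axis v@8; visible region now rows[6,8) x cols[0,8) = 2x8
Op 4 fold_up: fold axis h@7; visible region now rows[6,7) x cols[0,8) = 1x8
Op 5 fold_left: fold axis v@4; visible region now rows[6,7) x cols[0,4) = 1x4
Op 6 cut(0, 1): punch at orig (6,1); cuts so far [(6, 1)]; region rows[6,7) x cols[0,4) = 1x4
Op 7 cut(0, 0): punch at orig (6,0); cuts so far [(6, 0), (6, 1)]; region rows[6,7) x cols[0,4) = 1x4
Unfold 1 (reflect across v@4): 4 holes -> [(6, 0), (6, 1), (6, 6), (6, 7)]
Unfold 2 (reflect across h@7): 8 holes -> [(6, 0), (6, 1), (6, 6), (6, 7), (7, 0), (7, 1), (7, 6), (7, 7)]
Unfold 3 (reflect across v@8): 16 holes -> [(6, 0), (6, 1), (6, 6), (6, 7), (6, 8), (6, 9), (6, 14), (6, 15), (7, 0), (7, 1), (7, 6), (7, 7), (7, 8), (7, 9), (7, 14), (7, 15)]
Unfold 4 (reflect across h@6): 32 holes -> [(4, 0), (4, 1), (4, 6), (4, 7), (4, 8), (4, 9), (4, 14), (4, 15), (5, 0), (5, 1), (5, 6), (5, 7), (5, 8), (5, 9), (5, 14), (5, 15), (6, 0), (6, 1), (6, 6), (6, 7), (6, 8), (6, 9), (6, 14), (6, 15), (7, 0), (7, 1), (7, 6), (7, 7), (7, 8), (7, 9), (7, 14), (7, 15)]
Unfold 5 (reflect across h@4): 64 holes -> [(0, 0), (0, 1), (0, 6), (0, 7), (0, 8), (0, 9), (0, 14), (0, 15), (1, 0), (1, 1), (1, 6), (1, 7), (1, 8), (1, 9), (1, 14), (1, 15), (2, 0), (2, 1), (2, 6), (2, 7), (2, 8), (2, 9), (2, 14), (2, 15), (3, 0), (3, 1), (3, 6), (3, 7), (3, 8), (3, 9), (3, 14), (3, 15), (4, 0), (4, 1), (4, 6), (4, 7), (4, 8), (4, 9), (4, 14), (4, 15), (5, 0), (5, 1), (5, 6), (5, 7), (5, 8), (5, 9), (5, 14), (5, 15), (6, 0), (6, 1), (6, 6), (6, 7), (6, 8), (6, 9), (6, 14), (6, 15), (7, 0), (7, 1), (7, 6), (7, 7), (7, 8), (7, 9), (7, 14), (7, 15)]
Holes: [(0, 0), (0, 1), (0, 6), (0, 7), (0, 8), (0, 9), (0, 14), (0, 15), (1, 0), (1, 1), (1, 6), (1, 7), (1, 8), (1, 9), (1, 14), (1, 15), (2, 0), (2, 1), (2, 6), (2, 7), (2, 8), (2, 9), (2, 14), (2, 15), (3, 0), (3, 1), (3, 6), (3, 7), (3, 8), (3, 9), (3, 14), (3, 15), (4, 0), (4, 1), (4, 6), (4, 7), (4, 8), (4, 9), (4, 14), (4, 15), (5, 0), (5, 1), (5, 6), (5, 7), (5, 8), (5, 9), (5, 14), (5, 15), (6, 0), (6, 1), (6, 6), (6, 7), (6, 8), (6, 9), (6, 14), (6, 15), (7, 0), (7, 1), (7, 6), (7, 7), (7, 8), (7, 9), (7, 14), (7, 15)]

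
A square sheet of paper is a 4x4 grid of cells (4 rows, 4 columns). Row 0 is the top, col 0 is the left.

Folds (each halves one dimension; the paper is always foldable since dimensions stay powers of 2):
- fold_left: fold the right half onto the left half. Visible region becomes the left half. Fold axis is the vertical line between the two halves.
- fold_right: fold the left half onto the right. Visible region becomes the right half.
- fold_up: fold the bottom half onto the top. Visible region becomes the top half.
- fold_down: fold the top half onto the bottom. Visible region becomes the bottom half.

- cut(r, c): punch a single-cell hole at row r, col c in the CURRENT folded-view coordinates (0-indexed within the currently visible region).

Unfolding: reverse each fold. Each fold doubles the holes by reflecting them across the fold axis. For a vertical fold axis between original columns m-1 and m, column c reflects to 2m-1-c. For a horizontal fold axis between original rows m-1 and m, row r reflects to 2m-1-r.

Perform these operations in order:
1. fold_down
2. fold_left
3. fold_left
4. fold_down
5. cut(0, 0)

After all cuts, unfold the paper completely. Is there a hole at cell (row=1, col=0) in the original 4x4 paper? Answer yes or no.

Op 1 fold_down: fold axis h@2; visible region now rows[2,4) x cols[0,4) = 2x4
Op 2 fold_left: fold axis v@2; visible region now rows[2,4) x cols[0,2) = 2x2
Op 3 fold_left: fold axis v@1; visible region now rows[2,4) x cols[0,1) = 2x1
Op 4 fold_down: fold axis h@3; visible region now rows[3,4) x cols[0,1) = 1x1
Op 5 cut(0, 0): punch at orig (3,0); cuts so far [(3, 0)]; region rows[3,4) x cols[0,1) = 1x1
Unfold 1 (reflect across h@3): 2 holes -> [(2, 0), (3, 0)]
Unfold 2 (reflect across v@1): 4 holes -> [(2, 0), (2, 1), (3, 0), (3, 1)]
Unfold 3 (reflect across v@2): 8 holes -> [(2, 0), (2, 1), (2, 2), (2, 3), (3, 0), (3, 1), (3, 2), (3, 3)]
Unfold 4 (reflect across h@2): 16 holes -> [(0, 0), (0, 1), (0, 2), (0, 3), (1, 0), (1, 1), (1, 2), (1, 3), (2, 0), (2, 1), (2, 2), (2, 3), (3, 0), (3, 1), (3, 2), (3, 3)]
Holes: [(0, 0), (0, 1), (0, 2), (0, 3), (1, 0), (1, 1), (1, 2), (1, 3), (2, 0), (2, 1), (2, 2), (2, 3), (3, 0), (3, 1), (3, 2), (3, 3)]

Answer: yes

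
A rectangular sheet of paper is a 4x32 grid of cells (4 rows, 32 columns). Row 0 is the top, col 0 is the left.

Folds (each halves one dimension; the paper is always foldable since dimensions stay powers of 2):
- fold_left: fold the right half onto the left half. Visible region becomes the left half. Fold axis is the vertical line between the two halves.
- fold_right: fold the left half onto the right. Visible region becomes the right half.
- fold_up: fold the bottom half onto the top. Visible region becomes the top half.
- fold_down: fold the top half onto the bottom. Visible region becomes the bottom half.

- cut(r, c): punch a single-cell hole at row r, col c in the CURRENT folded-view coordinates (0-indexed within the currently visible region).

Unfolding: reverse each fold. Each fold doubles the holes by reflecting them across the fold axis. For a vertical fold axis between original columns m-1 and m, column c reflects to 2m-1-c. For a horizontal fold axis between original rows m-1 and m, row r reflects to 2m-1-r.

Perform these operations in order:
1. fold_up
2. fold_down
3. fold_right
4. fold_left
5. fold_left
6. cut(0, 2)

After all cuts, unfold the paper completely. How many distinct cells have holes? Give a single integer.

Answer: 32

Derivation:
Op 1 fold_up: fold axis h@2; visible region now rows[0,2) x cols[0,32) = 2x32
Op 2 fold_down: fold axis h@1; visible region now rows[1,2) x cols[0,32) = 1x32
Op 3 fold_right: fold axis v@16; visible region now rows[1,2) x cols[16,32) = 1x16
Op 4 fold_left: fold axis v@24; visible region now rows[1,2) x cols[16,24) = 1x8
Op 5 fold_left: fold axis v@20; visible region now rows[1,2) x cols[16,20) = 1x4
Op 6 cut(0, 2): punch at orig (1,18); cuts so far [(1, 18)]; region rows[1,2) x cols[16,20) = 1x4
Unfold 1 (reflect across v@20): 2 holes -> [(1, 18), (1, 21)]
Unfold 2 (reflect across v@24): 4 holes -> [(1, 18), (1, 21), (1, 26), (1, 29)]
Unfold 3 (reflect across v@16): 8 holes -> [(1, 2), (1, 5), (1, 10), (1, 13), (1, 18), (1, 21), (1, 26), (1, 29)]
Unfold 4 (reflect across h@1): 16 holes -> [(0, 2), (0, 5), (0, 10), (0, 13), (0, 18), (0, 21), (0, 26), (0, 29), (1, 2), (1, 5), (1, 10), (1, 13), (1, 18), (1, 21), (1, 26), (1, 29)]
Unfold 5 (reflect across h@2): 32 holes -> [(0, 2), (0, 5), (0, 10), (0, 13), (0, 18), (0, 21), (0, 26), (0, 29), (1, 2), (1, 5), (1, 10), (1, 13), (1, 18), (1, 21), (1, 26), (1, 29), (2, 2), (2, 5), (2, 10), (2, 13), (2, 18), (2, 21), (2, 26), (2, 29), (3, 2), (3, 5), (3, 10), (3, 13), (3, 18), (3, 21), (3, 26), (3, 29)]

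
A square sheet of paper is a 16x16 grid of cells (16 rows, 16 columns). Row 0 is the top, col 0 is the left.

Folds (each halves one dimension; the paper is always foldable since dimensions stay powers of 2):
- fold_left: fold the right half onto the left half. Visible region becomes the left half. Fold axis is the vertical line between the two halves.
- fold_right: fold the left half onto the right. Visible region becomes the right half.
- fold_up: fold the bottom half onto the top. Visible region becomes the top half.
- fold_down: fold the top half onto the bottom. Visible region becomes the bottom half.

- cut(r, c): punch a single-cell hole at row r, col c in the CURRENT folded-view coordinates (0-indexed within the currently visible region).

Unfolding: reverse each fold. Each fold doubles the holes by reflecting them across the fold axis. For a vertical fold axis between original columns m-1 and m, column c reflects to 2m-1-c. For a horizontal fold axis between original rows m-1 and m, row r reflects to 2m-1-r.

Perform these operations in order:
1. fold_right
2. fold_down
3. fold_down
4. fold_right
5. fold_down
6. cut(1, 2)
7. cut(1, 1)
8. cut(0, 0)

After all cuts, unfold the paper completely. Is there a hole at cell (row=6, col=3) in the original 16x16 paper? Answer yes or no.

Answer: yes

Derivation:
Op 1 fold_right: fold axis v@8; visible region now rows[0,16) x cols[8,16) = 16x8
Op 2 fold_down: fold axis h@8; visible region now rows[8,16) x cols[8,16) = 8x8
Op 3 fold_down: fold axis h@12; visible region now rows[12,16) x cols[8,16) = 4x8
Op 4 fold_right: fold axis v@12; visible region now rows[12,16) x cols[12,16) = 4x4
Op 5 fold_down: fold axis h@14; visible region now rows[14,16) x cols[12,16) = 2x4
Op 6 cut(1, 2): punch at orig (15,14); cuts so far [(15, 14)]; region rows[14,16) x cols[12,16) = 2x4
Op 7 cut(1, 1): punch at orig (15,13); cuts so far [(15, 13), (15, 14)]; region rows[14,16) x cols[12,16) = 2x4
Op 8 cut(0, 0): punch at orig (14,12); cuts so far [(14, 12), (15, 13), (15, 14)]; region rows[14,16) x cols[12,16) = 2x4
Unfold 1 (reflect across h@14): 6 holes -> [(12, 13), (12, 14), (13, 12), (14, 12), (15, 13), (15, 14)]
Unfold 2 (reflect across v@12): 12 holes -> [(12, 9), (12, 10), (12, 13), (12, 14), (13, 11), (13, 12), (14, 11), (14, 12), (15, 9), (15, 10), (15, 13), (15, 14)]
Unfold 3 (reflect across h@12): 24 holes -> [(8, 9), (8, 10), (8, 13), (8, 14), (9, 11), (9, 12), (10, 11), (10, 12), (11, 9), (11, 10), (11, 13), (11, 14), (12, 9), (12, 10), (12, 13), (12, 14), (13, 11), (13, 12), (14, 11), (14, 12), (15, 9), (15, 10), (15, 13), (15, 14)]
Unfold 4 (reflect across h@8): 48 holes -> [(0, 9), (0, 10), (0, 13), (0, 14), (1, 11), (1, 12), (2, 11), (2, 12), (3, 9), (3, 10), (3, 13), (3, 14), (4, 9), (4, 10), (4, 13), (4, 14), (5, 11), (5, 12), (6, 11), (6, 12), (7, 9), (7, 10), (7, 13), (7, 14), (8, 9), (8, 10), (8, 13), (8, 14), (9, 11), (9, 12), (10, 11), (10, 12), (11, 9), (11, 10), (11, 13), (11, 14), (12, 9), (12, 10), (12, 13), (12, 14), (13, 11), (13, 12), (14, 11), (14, 12), (15, 9), (15, 10), (15, 13), (15, 14)]
Unfold 5 (reflect across v@8): 96 holes -> [(0, 1), (0, 2), (0, 5), (0, 6), (0, 9), (0, 10), (0, 13), (0, 14), (1, 3), (1, 4), (1, 11), (1, 12), (2, 3), (2, 4), (2, 11), (2, 12), (3, 1), (3, 2), (3, 5), (3, 6), (3, 9), (3, 10), (3, 13), (3, 14), (4, 1), (4, 2), (4, 5), (4, 6), (4, 9), (4, 10), (4, 13), (4, 14), (5, 3), (5, 4), (5, 11), (5, 12), (6, 3), (6, 4), (6, 11), (6, 12), (7, 1), (7, 2), (7, 5), (7, 6), (7, 9), (7, 10), (7, 13), (7, 14), (8, 1), (8, 2), (8, 5), (8, 6), (8, 9), (8, 10), (8, 13), (8, 14), (9, 3), (9, 4), (9, 11), (9, 12), (10, 3), (10, 4), (10, 11), (10, 12), (11, 1), (11, 2), (11, 5), (11, 6), (11, 9), (11, 10), (11, 13), (11, 14), (12, 1), (12, 2), (12, 5), (12, 6), (12, 9), (12, 10), (12, 13), (12, 14), (13, 3), (13, 4), (13, 11), (13, 12), (14, 3), (14, 4), (14, 11), (14, 12), (15, 1), (15, 2), (15, 5), (15, 6), (15, 9), (15, 10), (15, 13), (15, 14)]
Holes: [(0, 1), (0, 2), (0, 5), (0, 6), (0, 9), (0, 10), (0, 13), (0, 14), (1, 3), (1, 4), (1, 11), (1, 12), (2, 3), (2, 4), (2, 11), (2, 12), (3, 1), (3, 2), (3, 5), (3, 6), (3, 9), (3, 10), (3, 13), (3, 14), (4, 1), (4, 2), (4, 5), (4, 6), (4, 9), (4, 10), (4, 13), (4, 14), (5, 3), (5, 4), (5, 11), (5, 12), (6, 3), (6, 4), (6, 11), (6, 12), (7, 1), (7, 2), (7, 5), (7, 6), (7, 9), (7, 10), (7, 13), (7, 14), (8, 1), (8, 2), (8, 5), (8, 6), (8, 9), (8, 10), (8, 13), (8, 14), (9, 3), (9, 4), (9, 11), (9, 12), (10, 3), (10, 4), (10, 11), (10, 12), (11, 1), (11, 2), (11, 5), (11, 6), (11, 9), (11, 10), (11, 13), (11, 14), (12, 1), (12, 2), (12, 5), (12, 6), (12, 9), (12, 10), (12, 13), (12, 14), (13, 3), (13, 4), (13, 11), (13, 12), (14, 3), (14, 4), (14, 11), (14, 12), (15, 1), (15, 2), (15, 5), (15, 6), (15, 9), (15, 10), (15, 13), (15, 14)]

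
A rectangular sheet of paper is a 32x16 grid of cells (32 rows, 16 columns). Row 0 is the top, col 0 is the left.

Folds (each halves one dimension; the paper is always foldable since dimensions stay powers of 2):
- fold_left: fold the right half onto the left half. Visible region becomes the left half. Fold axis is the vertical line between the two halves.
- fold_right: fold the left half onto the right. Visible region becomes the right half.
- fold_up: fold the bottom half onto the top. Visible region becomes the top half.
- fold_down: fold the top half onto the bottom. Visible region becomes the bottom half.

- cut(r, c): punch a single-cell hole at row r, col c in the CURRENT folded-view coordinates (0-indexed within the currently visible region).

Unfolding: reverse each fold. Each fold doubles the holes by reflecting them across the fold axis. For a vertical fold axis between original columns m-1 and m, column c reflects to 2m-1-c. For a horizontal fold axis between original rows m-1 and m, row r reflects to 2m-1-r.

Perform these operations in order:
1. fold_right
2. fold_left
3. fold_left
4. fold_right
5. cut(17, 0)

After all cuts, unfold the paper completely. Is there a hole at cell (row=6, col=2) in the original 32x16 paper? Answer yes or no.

Answer: no

Derivation:
Op 1 fold_right: fold axis v@8; visible region now rows[0,32) x cols[8,16) = 32x8
Op 2 fold_left: fold axis v@12; visible region now rows[0,32) x cols[8,12) = 32x4
Op 3 fold_left: fold axis v@10; visible region now rows[0,32) x cols[8,10) = 32x2
Op 4 fold_right: fold axis v@9; visible region now rows[0,32) x cols[9,10) = 32x1
Op 5 cut(17, 0): punch at orig (17,9); cuts so far [(17, 9)]; region rows[0,32) x cols[9,10) = 32x1
Unfold 1 (reflect across v@9): 2 holes -> [(17, 8), (17, 9)]
Unfold 2 (reflect across v@10): 4 holes -> [(17, 8), (17, 9), (17, 10), (17, 11)]
Unfold 3 (reflect across v@12): 8 holes -> [(17, 8), (17, 9), (17, 10), (17, 11), (17, 12), (17, 13), (17, 14), (17, 15)]
Unfold 4 (reflect across v@8): 16 holes -> [(17, 0), (17, 1), (17, 2), (17, 3), (17, 4), (17, 5), (17, 6), (17, 7), (17, 8), (17, 9), (17, 10), (17, 11), (17, 12), (17, 13), (17, 14), (17, 15)]
Holes: [(17, 0), (17, 1), (17, 2), (17, 3), (17, 4), (17, 5), (17, 6), (17, 7), (17, 8), (17, 9), (17, 10), (17, 11), (17, 12), (17, 13), (17, 14), (17, 15)]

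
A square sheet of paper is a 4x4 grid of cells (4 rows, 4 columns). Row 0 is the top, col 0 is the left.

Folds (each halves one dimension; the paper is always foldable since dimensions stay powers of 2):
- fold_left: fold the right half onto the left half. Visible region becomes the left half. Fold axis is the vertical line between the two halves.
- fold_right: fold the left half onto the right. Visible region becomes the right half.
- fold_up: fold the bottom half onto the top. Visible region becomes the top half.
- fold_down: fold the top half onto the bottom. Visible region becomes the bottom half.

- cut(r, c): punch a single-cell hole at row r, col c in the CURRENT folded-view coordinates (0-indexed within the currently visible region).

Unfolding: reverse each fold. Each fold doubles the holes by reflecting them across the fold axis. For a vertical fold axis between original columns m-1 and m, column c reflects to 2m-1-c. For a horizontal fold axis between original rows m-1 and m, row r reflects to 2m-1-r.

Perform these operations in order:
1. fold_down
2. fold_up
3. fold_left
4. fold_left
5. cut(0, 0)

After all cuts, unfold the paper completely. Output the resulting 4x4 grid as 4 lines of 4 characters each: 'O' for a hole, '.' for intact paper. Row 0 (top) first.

Op 1 fold_down: fold axis h@2; visible region now rows[2,4) x cols[0,4) = 2x4
Op 2 fold_up: fold axis h@3; visible region now rows[2,3) x cols[0,4) = 1x4
Op 3 fold_left: fold axis v@2; visible region now rows[2,3) x cols[0,2) = 1x2
Op 4 fold_left: fold axis v@1; visible region now rows[2,3) x cols[0,1) = 1x1
Op 5 cut(0, 0): punch at orig (2,0); cuts so far [(2, 0)]; region rows[2,3) x cols[0,1) = 1x1
Unfold 1 (reflect across v@1): 2 holes -> [(2, 0), (2, 1)]
Unfold 2 (reflect across v@2): 4 holes -> [(2, 0), (2, 1), (2, 2), (2, 3)]
Unfold 3 (reflect across h@3): 8 holes -> [(2, 0), (2, 1), (2, 2), (2, 3), (3, 0), (3, 1), (3, 2), (3, 3)]
Unfold 4 (reflect across h@2): 16 holes -> [(0, 0), (0, 1), (0, 2), (0, 3), (1, 0), (1, 1), (1, 2), (1, 3), (2, 0), (2, 1), (2, 2), (2, 3), (3, 0), (3, 1), (3, 2), (3, 3)]

Answer: OOOO
OOOO
OOOO
OOOO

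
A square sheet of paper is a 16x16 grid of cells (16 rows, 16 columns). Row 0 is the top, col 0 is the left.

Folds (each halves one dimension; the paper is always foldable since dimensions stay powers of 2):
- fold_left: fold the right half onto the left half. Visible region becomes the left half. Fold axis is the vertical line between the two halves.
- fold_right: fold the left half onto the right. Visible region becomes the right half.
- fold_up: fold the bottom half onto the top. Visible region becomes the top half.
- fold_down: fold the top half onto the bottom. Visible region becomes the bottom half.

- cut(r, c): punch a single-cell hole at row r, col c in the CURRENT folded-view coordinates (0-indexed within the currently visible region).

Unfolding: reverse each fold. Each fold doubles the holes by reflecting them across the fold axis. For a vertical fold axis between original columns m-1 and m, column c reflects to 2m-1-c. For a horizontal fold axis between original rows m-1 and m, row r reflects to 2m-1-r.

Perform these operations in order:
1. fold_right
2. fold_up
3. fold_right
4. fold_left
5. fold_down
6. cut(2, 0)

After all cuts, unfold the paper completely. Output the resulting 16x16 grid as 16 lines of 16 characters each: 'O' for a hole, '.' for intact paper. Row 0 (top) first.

Answer: ................
O..OO..OO..OO..O
................
................
................
................
O..OO..OO..OO..O
................
................
O..OO..OO..OO..O
................
................
................
................
O..OO..OO..OO..O
................

Derivation:
Op 1 fold_right: fold axis v@8; visible region now rows[0,16) x cols[8,16) = 16x8
Op 2 fold_up: fold axis h@8; visible region now rows[0,8) x cols[8,16) = 8x8
Op 3 fold_right: fold axis v@12; visible region now rows[0,8) x cols[12,16) = 8x4
Op 4 fold_left: fold axis v@14; visible region now rows[0,8) x cols[12,14) = 8x2
Op 5 fold_down: fold axis h@4; visible region now rows[4,8) x cols[12,14) = 4x2
Op 6 cut(2, 0): punch at orig (6,12); cuts so far [(6, 12)]; region rows[4,8) x cols[12,14) = 4x2
Unfold 1 (reflect across h@4): 2 holes -> [(1, 12), (6, 12)]
Unfold 2 (reflect across v@14): 4 holes -> [(1, 12), (1, 15), (6, 12), (6, 15)]
Unfold 3 (reflect across v@12): 8 holes -> [(1, 8), (1, 11), (1, 12), (1, 15), (6, 8), (6, 11), (6, 12), (6, 15)]
Unfold 4 (reflect across h@8): 16 holes -> [(1, 8), (1, 11), (1, 12), (1, 15), (6, 8), (6, 11), (6, 12), (6, 15), (9, 8), (9, 11), (9, 12), (9, 15), (14, 8), (14, 11), (14, 12), (14, 15)]
Unfold 5 (reflect across v@8): 32 holes -> [(1, 0), (1, 3), (1, 4), (1, 7), (1, 8), (1, 11), (1, 12), (1, 15), (6, 0), (6, 3), (6, 4), (6, 7), (6, 8), (6, 11), (6, 12), (6, 15), (9, 0), (9, 3), (9, 4), (9, 7), (9, 8), (9, 11), (9, 12), (9, 15), (14, 0), (14, 3), (14, 4), (14, 7), (14, 8), (14, 11), (14, 12), (14, 15)]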